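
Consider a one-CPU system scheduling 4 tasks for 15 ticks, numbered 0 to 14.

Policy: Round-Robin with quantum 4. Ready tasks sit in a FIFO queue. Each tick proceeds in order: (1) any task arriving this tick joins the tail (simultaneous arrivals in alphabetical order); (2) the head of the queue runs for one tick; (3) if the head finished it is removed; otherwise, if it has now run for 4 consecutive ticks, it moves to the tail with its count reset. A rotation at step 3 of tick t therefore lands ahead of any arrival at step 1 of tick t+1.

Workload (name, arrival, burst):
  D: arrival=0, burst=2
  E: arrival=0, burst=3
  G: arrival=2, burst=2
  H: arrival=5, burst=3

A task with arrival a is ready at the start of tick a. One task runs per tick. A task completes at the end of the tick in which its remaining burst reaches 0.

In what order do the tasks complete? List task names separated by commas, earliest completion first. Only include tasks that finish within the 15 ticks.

completion order = D, E, G, H

t=0: queue=[D,E] q_used=0 → run D
t=1: queue=[D,E] q_used=1 → run D
t=2: queue=[E,G] q_used=0 → run E
t=3: queue=[E,G] q_used=1 → run E
t=4: queue=[E,G] q_used=2 → run E
t=5: queue=[G,H] q_used=0 → run G
t=6: queue=[G,H] q_used=1 → run G
t=7: queue=[H] q_used=0 → run H
t=8: queue=[H] q_used=1 → run H
t=9: queue=[H] q_used=2 → run H
t=10: (idle)
t=11: (idle)
t=12: (idle)
t=13: (idle)
t=14: (idle)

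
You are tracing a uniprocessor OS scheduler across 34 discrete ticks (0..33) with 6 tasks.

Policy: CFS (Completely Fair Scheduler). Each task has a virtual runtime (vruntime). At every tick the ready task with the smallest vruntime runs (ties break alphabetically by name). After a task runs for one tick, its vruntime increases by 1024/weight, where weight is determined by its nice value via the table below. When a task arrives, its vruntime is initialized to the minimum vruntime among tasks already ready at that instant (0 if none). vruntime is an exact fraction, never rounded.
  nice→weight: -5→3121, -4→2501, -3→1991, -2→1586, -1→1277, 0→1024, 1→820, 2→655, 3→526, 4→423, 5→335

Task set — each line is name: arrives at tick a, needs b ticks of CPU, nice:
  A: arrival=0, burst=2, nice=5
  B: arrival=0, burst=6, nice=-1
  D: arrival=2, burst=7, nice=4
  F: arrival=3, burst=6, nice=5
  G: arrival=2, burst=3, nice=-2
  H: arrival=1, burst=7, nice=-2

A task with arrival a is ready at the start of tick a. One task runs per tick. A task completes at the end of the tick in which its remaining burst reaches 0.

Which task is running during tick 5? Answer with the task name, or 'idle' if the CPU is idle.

running at tick 5 = H

t=0: vr[A=0 B=0] → run A
t=1: vr[A=1024/335 B=0 H=0] → run B
t=2: vr[A=1024/335 B=1024/1277 D=0 G=0 H=0] → run D
t=3: vr[A=1024/335 B=1024/1277 D=1024/423 F=0 G=0 H=0] → run F
t=4: vr[A=1024/335 B=1024/1277 D=1024/423 F=1024/335 G=0 H=0] → run G
t=5: vr[A=1024/335 B=1024/1277 D=1024/423 F=1024/335 G=512/793 H=0] → run H
t=6: vr[A=1024/335 B=1024/1277 D=1024/423 F=1024/335 G=512/793 H=512/793] → run G
t=7: vr[A=1024/335 B=1024/1277 D=1024/423 F=1024/335 G=1024/793 H=512/793] → run H
t=8: vr[A=1024/335 B=1024/1277 D=1024/423 F=1024/335 G=1024/793 H=1024/793] → run B
t=9: vr[A=1024/335 B=2048/1277 D=1024/423 F=1024/335 G=1024/793 H=1024/793] → run G
t=10: vr[A=1024/335 B=2048/1277 D=1024/423 F=1024/335 H=1024/793] → run H
t=11: vr[A=1024/335 B=2048/1277 D=1024/423 F=1024/335 H=1536/793] → run B
t=12: vr[A=1024/335 B=3072/1277 D=1024/423 F=1024/335 H=1536/793] → run H
t=13: vr[A=1024/335 B=3072/1277 D=1024/423 F=1024/335 H=2048/793] → run B
t=14: vr[A=1024/335 B=4096/1277 D=1024/423 F=1024/335 H=2048/793] → run D
t=15: vr[A=1024/335 B=4096/1277 D=2048/423 F=1024/335 H=2048/793] → run H
t=16: vr[A=1024/335 B=4096/1277 D=2048/423 F=1024/335 H=2560/793] → run A
t=17: vr[B=4096/1277 D=2048/423 F=1024/335 H=2560/793] → run F
t=18: vr[B=4096/1277 D=2048/423 F=2048/335 H=2560/793] → run B
t=19: vr[B=5120/1277 D=2048/423 F=2048/335 H=2560/793] → run H
t=20: vr[B=5120/1277 D=2048/423 F=2048/335 H=3072/793] → run H
t=21: vr[B=5120/1277 D=2048/423 F=2048/335] → run B
t=22: vr[D=2048/423 F=2048/335] → run D
t=23: vr[D=1024/141 F=2048/335] → run F
t=24: vr[D=1024/141 F=3072/335] → run D
t=25: vr[D=4096/423 F=3072/335] → run F
t=26: vr[D=4096/423 F=4096/335] → run D
t=27: vr[D=5120/423 F=4096/335] → run D
t=28: vr[D=2048/141 F=4096/335] → run F
t=29: vr[D=2048/141 F=1024/67] → run D
t=30: vr[F=1024/67] → run F
t=31: (idle)
t=32: (idle)
t=33: (idle)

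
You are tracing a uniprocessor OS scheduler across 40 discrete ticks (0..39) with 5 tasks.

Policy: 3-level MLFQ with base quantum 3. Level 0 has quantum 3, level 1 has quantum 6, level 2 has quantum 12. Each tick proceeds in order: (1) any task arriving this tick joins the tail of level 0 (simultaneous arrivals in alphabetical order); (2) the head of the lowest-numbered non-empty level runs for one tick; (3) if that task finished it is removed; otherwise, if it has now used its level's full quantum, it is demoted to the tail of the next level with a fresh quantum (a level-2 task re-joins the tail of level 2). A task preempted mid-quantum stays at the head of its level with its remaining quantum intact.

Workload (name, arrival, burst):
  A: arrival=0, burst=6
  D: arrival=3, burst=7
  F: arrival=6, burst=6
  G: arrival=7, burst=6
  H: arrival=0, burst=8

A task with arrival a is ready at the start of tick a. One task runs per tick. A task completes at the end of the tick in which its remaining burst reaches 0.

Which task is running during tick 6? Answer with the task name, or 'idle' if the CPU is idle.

t=0: L0/L1/L2 = AH/-/- → run A
t=1: L0/L1/L2 = AH/-/- → run A
t=2: L0/L1/L2 = AH/-/- → run A
t=3: L0/L1/L2 = HD/A/- → run H
t=4: L0/L1/L2 = HD/A/- → run H
t=5: L0/L1/L2 = HD/A/- → run H
t=6: L0/L1/L2 = DF/AH/- → run D
t=7: L0/L1/L2 = DFG/AH/- → run D
t=8: L0/L1/L2 = DFG/AH/- → run D
t=9: L0/L1/L2 = FG/AHD/- → run F
t=10: L0/L1/L2 = FG/AHD/- → run F
t=11: L0/L1/L2 = FG/AHD/- → run F
t=12: L0/L1/L2 = G/AHDF/- → run G
t=13: L0/L1/L2 = G/AHDF/- → run G
t=14: L0/L1/L2 = G/AHDF/- → run G
t=15: L0/L1/L2 = -/AHDFG/- → run A
t=16: L0/L1/L2 = -/AHDFG/- → run A
t=17: L0/L1/L2 = -/AHDFG/- → run A
t=18: L0/L1/L2 = -/HDFG/- → run H
t=19: L0/L1/L2 = -/HDFG/- → run H
t=20: L0/L1/L2 = -/HDFG/- → run H
t=21: L0/L1/L2 = -/HDFG/- → run H
t=22: L0/L1/L2 = -/HDFG/- → run H
t=23: L0/L1/L2 = -/DFG/- → run D
t=24: L0/L1/L2 = -/DFG/- → run D
t=25: L0/L1/L2 = -/DFG/- → run D
t=26: L0/L1/L2 = -/DFG/- → run D
t=27: L0/L1/L2 = -/FG/- → run F
t=28: L0/L1/L2 = -/FG/- → run F
t=29: L0/L1/L2 = -/FG/- → run F
t=30: L0/L1/L2 = -/G/- → run G
t=31: L0/L1/L2 = -/G/- → run G
t=32: L0/L1/L2 = -/G/- → run G
t=33: (idle)
t=34: (idle)
t=35: (idle)
t=36: (idle)
t=37: (idle)
t=38: (idle)
t=39: (idle)

running at tick 6 = D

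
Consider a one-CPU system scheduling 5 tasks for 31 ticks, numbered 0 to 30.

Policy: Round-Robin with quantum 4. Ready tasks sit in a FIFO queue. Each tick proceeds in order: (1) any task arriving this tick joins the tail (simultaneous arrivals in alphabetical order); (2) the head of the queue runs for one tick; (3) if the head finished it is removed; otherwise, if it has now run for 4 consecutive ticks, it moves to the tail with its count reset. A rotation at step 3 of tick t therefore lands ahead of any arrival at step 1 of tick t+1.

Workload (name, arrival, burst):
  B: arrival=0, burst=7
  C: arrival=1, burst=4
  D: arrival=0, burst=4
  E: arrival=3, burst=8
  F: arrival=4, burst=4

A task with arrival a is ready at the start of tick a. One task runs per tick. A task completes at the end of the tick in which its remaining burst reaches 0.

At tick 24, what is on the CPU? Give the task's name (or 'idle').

running at tick 24 = E

t=0: queue=[B,D] q_used=0 → run B
t=1: queue=[B,D,C] q_used=1 → run B
t=2: queue=[B,D,C] q_used=2 → run B
t=3: queue=[B,D,C,E] q_used=3 → run B
t=4: queue=[D,C,E,B,F] q_used=0 → run D
t=5: queue=[D,C,E,B,F] q_used=1 → run D
t=6: queue=[D,C,E,B,F] q_used=2 → run D
t=7: queue=[D,C,E,B,F] q_used=3 → run D
t=8: queue=[C,E,B,F] q_used=0 → run C
t=9: queue=[C,E,B,F] q_used=1 → run C
t=10: queue=[C,E,B,F] q_used=2 → run C
t=11: queue=[C,E,B,F] q_used=3 → run C
t=12: queue=[E,B,F] q_used=0 → run E
t=13: queue=[E,B,F] q_used=1 → run E
t=14: queue=[E,B,F] q_used=2 → run E
t=15: queue=[E,B,F] q_used=3 → run E
t=16: queue=[B,F,E] q_used=0 → run B
t=17: queue=[B,F,E] q_used=1 → run B
t=18: queue=[B,F,E] q_used=2 → run B
t=19: queue=[F,E] q_used=0 → run F
t=20: queue=[F,E] q_used=1 → run F
t=21: queue=[F,E] q_used=2 → run F
t=22: queue=[F,E] q_used=3 → run F
t=23: queue=[E] q_used=0 → run E
t=24: queue=[E] q_used=1 → run E
t=25: queue=[E] q_used=2 → run E
t=26: queue=[E] q_used=3 → run E
t=27: (idle)
t=28: (idle)
t=29: (idle)
t=30: (idle)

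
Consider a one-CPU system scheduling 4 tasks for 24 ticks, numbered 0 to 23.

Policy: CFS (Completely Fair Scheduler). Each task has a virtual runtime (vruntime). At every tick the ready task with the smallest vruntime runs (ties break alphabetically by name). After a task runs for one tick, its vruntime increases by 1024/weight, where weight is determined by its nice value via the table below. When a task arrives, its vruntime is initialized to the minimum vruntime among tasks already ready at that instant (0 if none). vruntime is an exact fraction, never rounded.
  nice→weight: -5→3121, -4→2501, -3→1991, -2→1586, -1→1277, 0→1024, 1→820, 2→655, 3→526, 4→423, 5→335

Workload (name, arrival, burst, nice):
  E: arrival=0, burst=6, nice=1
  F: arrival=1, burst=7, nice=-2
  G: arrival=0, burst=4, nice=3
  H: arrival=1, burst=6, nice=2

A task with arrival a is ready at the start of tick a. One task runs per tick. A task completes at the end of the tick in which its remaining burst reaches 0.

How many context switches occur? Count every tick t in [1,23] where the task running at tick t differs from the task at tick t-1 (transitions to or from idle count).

t=0: vr[E=0 G=0] → run E
t=1: vr[E=256/205 F=0 G=0 H=0] → run F
t=2: vr[E=256/205 F=512/793 G=0 H=0] → run G
t=3: vr[E=256/205 F=512/793 G=512/263 H=0] → run H
t=4: vr[E=256/205 F=512/793 G=512/263 H=1024/655] → run F
t=5: vr[E=256/205 F=1024/793 G=512/263 H=1024/655] → run E
t=6: vr[E=512/205 F=1024/793 G=512/263 H=1024/655] → run F
t=7: vr[E=512/205 F=1536/793 G=512/263 H=1024/655] → run H
t=8: vr[E=512/205 F=1536/793 G=512/263 H=2048/655] → run F
t=9: vr[E=512/205 F=2048/793 G=512/263 H=2048/655] → run G
t=10: vr[E=512/205 F=2048/793 G=1024/263 H=2048/655] → run E
t=11: vr[E=768/205 F=2048/793 G=1024/263 H=2048/655] → run F
t=12: vr[E=768/205 F=2560/793 G=1024/263 H=2048/655] → run H
t=13: vr[E=768/205 F=2560/793 G=1024/263 H=3072/655] → run F
t=14: vr[E=768/205 F=3072/793 G=1024/263 H=3072/655] → run E
t=15: vr[E=1024/205 F=3072/793 G=1024/263 H=3072/655] → run F
t=16: vr[E=1024/205 G=1024/263 H=3072/655] → run G
t=17: vr[E=1024/205 G=1536/263 H=3072/655] → run H
t=18: vr[E=1024/205 G=1536/263 H=4096/655] → run E
t=19: vr[E=256/41 G=1536/263 H=4096/655] → run G
t=20: vr[E=256/41 H=4096/655] → run E
t=21: vr[H=4096/655] → run H
t=22: vr[H=1024/131] → run H
t=23: (idle)

context switches = 22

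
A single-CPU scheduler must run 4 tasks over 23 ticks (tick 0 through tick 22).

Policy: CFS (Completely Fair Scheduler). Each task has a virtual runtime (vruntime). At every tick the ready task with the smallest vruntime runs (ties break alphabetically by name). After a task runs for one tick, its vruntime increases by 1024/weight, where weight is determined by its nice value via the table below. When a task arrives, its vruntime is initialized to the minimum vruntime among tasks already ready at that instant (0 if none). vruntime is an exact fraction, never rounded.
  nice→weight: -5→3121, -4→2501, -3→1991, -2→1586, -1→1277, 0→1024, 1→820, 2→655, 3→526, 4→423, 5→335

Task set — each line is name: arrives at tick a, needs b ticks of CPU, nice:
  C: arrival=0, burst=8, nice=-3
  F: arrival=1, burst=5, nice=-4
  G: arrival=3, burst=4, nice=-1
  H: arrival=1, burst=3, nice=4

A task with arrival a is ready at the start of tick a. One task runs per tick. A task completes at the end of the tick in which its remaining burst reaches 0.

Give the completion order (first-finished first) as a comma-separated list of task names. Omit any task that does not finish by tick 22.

completion order = F, G, C, H

t=0: vr[C=0] → run C
t=1: vr[C=1024/1991 F=1024/1991 H=1024/1991] → run C
t=2: vr[C=2048/1991 F=1024/1991 H=1024/1991] → run F
t=3: vr[C=2048/1991 F=4599808/4979491 G=1024/1991 H=1024/1991] → run G
t=4: vr[C=2048/1991 F=4599808/4979491 G=3346432/2542507 H=1024/1991] → run H
t=5: vr[C=2048/1991 F=4599808/4979491 G=3346432/2542507 H=2471936/842193] → run F
t=6: vr[C=2048/1991 F=6638592/4979491 G=3346432/2542507 H=2471936/842193] → run C
t=7: vr[C=3072/1991 F=6638592/4979491 G=3346432/2542507 H=2471936/842193] → run G
t=8: vr[C=3072/1991 F=6638592/4979491 G=5385216/2542507 H=2471936/842193] → run F
t=9: vr[C=3072/1991 F=8677376/4979491 G=5385216/2542507 H=2471936/842193] → run C
t=10: vr[C=4096/1991 F=8677376/4979491 G=5385216/2542507 H=2471936/842193] → run F
t=11: vr[C=4096/1991 F=10716160/4979491 G=5385216/2542507 H=2471936/842193] → run C
t=12: vr[C=5120/1991 F=10716160/4979491 G=5385216/2542507 H=2471936/842193] → run G
t=13: vr[C=5120/1991 F=10716160/4979491 G=7424000/2542507 H=2471936/842193] → run F
t=14: vr[C=5120/1991 G=7424000/2542507 H=2471936/842193] → run C
t=15: vr[C=6144/1991 G=7424000/2542507 H=2471936/842193] → run G
t=16: vr[C=6144/1991 H=2471936/842193] → run H
t=17: vr[C=6144/1991 H=4510720/842193] → run C
t=18: vr[C=7168/1991 H=4510720/842193] → run C
t=19: vr[H=4510720/842193] → run H
t=20: (idle)
t=21: (idle)
t=22: (idle)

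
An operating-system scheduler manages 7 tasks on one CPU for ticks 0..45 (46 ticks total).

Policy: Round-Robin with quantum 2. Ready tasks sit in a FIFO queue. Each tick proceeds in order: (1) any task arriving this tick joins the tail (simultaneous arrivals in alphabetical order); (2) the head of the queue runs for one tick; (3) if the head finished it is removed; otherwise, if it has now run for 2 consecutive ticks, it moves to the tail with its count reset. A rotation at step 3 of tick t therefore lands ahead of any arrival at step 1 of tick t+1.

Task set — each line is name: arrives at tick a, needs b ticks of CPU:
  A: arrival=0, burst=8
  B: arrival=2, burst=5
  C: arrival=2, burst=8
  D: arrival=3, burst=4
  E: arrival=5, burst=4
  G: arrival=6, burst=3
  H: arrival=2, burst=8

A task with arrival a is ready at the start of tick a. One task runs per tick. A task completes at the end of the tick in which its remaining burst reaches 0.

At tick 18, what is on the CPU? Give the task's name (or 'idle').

running at tick 18 = G

t=0: queue=[A] q_used=0 → run A
t=1: queue=[A] q_used=1 → run A
t=2: queue=[A,B,C,H] q_used=0 → run A
t=3: queue=[A,B,C,H,D] q_used=1 → run A
t=4: queue=[B,C,H,D,A] q_used=0 → run B
t=5: queue=[B,C,H,D,A,E] q_used=1 → run B
t=6: queue=[C,H,D,A,E,B,G] q_used=0 → run C
t=7: queue=[C,H,D,A,E,B,G] q_used=1 → run C
t=8: queue=[H,D,A,E,B,G,C] q_used=0 → run H
t=9: queue=[H,D,A,E,B,G,C] q_used=1 → run H
t=10: queue=[D,A,E,B,G,C,H] q_used=0 → run D
t=11: queue=[D,A,E,B,G,C,H] q_used=1 → run D
t=12: queue=[A,E,B,G,C,H,D] q_used=0 → run A
t=13: queue=[A,E,B,G,C,H,D] q_used=1 → run A
t=14: queue=[E,B,G,C,H,D,A] q_used=0 → run E
t=15: queue=[E,B,G,C,H,D,A] q_used=1 → run E
t=16: queue=[B,G,C,H,D,A,E] q_used=0 → run B
t=17: queue=[B,G,C,H,D,A,E] q_used=1 → run B
t=18: queue=[G,C,H,D,A,E,B] q_used=0 → run G
t=19: queue=[G,C,H,D,A,E,B] q_used=1 → run G
t=20: queue=[C,H,D,A,E,B,G] q_used=0 → run C
t=21: queue=[C,H,D,A,E,B,G] q_used=1 → run C
t=22: queue=[H,D,A,E,B,G,C] q_used=0 → run H
t=23: queue=[H,D,A,E,B,G,C] q_used=1 → run H
t=24: queue=[D,A,E,B,G,C,H] q_used=0 → run D
t=25: queue=[D,A,E,B,G,C,H] q_used=1 → run D
t=26: queue=[A,E,B,G,C,H] q_used=0 → run A
t=27: queue=[A,E,B,G,C,H] q_used=1 → run A
t=28: queue=[E,B,G,C,H] q_used=0 → run E
t=29: queue=[E,B,G,C,H] q_used=1 → run E
t=30: queue=[B,G,C,H] q_used=0 → run B
t=31: queue=[G,C,H] q_used=0 → run G
t=32: queue=[C,H] q_used=0 → run C
t=33: queue=[C,H] q_used=1 → run C
t=34: queue=[H,C] q_used=0 → run H
t=35: queue=[H,C] q_used=1 → run H
t=36: queue=[C,H] q_used=0 → run C
t=37: queue=[C,H] q_used=1 → run C
t=38: queue=[H] q_used=0 → run H
t=39: queue=[H] q_used=1 → run H
t=40: (idle)
t=41: (idle)
t=42: (idle)
t=43: (idle)
t=44: (idle)
t=45: (idle)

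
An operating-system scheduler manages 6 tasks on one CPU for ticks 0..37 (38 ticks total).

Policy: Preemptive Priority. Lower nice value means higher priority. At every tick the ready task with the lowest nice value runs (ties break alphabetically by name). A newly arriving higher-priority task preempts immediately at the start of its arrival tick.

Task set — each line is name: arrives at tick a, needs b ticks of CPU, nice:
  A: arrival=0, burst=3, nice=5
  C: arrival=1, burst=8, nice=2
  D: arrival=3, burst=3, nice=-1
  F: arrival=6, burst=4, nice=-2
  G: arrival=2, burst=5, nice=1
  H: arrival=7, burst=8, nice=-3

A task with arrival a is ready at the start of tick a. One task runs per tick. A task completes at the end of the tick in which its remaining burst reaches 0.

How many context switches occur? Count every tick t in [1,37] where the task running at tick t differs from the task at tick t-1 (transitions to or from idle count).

t=0: ready={A} → run A
t=1: ready={A,C} → run C
t=2: ready={A,C,G} → run G
t=3: ready={A,C,D,G} → run D
t=4: ready={A,C,D,G} → run D
t=5: ready={A,C,D,G} → run D
t=6: ready={A,C,F,G} → run F
t=7: ready={A,C,F,G,H} → run H
t=8: ready={A,C,F,G,H} → run H
t=9: ready={A,C,F,G,H} → run H
t=10: ready={A,C,F,G,H} → run H
t=11: ready={A,C,F,G,H} → run H
t=12: ready={A,C,F,G,H} → run H
t=13: ready={A,C,F,G,H} → run H
t=14: ready={A,C,F,G,H} → run H
t=15: ready={A,C,F,G} → run F
t=16: ready={A,C,F,G} → run F
t=17: ready={A,C,F,G} → run F
t=18: ready={A,C,G} → run G
t=19: ready={A,C,G} → run G
t=20: ready={A,C,G} → run G
t=21: ready={A,C,G} → run G
t=22: ready={A,C} → run C
t=23: ready={A,C} → run C
t=24: ready={A,C} → run C
t=25: ready={A,C} → run C
t=26: ready={A,C} → run C
t=27: ready={A,C} → run C
t=28: ready={A,C} → run C
t=29: ready={A} → run A
t=30: ready={A} → run A
t=31: (idle)
t=32: (idle)
t=33: (idle)
t=34: (idle)
t=35: (idle)
t=36: (idle)
t=37: (idle)

context switches = 10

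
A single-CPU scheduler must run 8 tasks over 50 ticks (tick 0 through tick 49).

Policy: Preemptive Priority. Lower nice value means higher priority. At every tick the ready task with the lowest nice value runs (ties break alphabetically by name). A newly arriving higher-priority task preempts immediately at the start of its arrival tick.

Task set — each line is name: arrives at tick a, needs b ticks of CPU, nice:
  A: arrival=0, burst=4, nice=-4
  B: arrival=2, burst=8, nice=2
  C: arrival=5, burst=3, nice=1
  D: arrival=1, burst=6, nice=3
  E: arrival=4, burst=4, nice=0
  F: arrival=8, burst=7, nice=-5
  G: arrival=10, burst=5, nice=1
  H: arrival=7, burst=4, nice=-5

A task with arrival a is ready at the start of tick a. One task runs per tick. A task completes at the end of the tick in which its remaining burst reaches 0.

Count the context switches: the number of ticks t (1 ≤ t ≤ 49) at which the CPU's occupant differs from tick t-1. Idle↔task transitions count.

context switches = 10

t=0: ready={A} → run A
t=1: ready={A,D} → run A
t=2: ready={A,B,D} → run A
t=3: ready={A,B,D} → run A
t=4: ready={B,D,E} → run E
t=5: ready={B,C,D,E} → run E
t=6: ready={B,C,D,E} → run E
t=7: ready={B,C,D,E,H} → run H
t=8: ready={B,C,D,E,F,H} → run F
t=9: ready={B,C,D,E,F,H} → run F
t=10: ready={B,C,D,E,F,G,H} → run F
t=11: ready={B,C,D,E,F,G,H} → run F
t=12: ready={B,C,D,E,F,G,H} → run F
t=13: ready={B,C,D,E,F,G,H} → run F
t=14: ready={B,C,D,E,F,G,H} → run F
t=15: ready={B,C,D,E,G,H} → run H
t=16: ready={B,C,D,E,G,H} → run H
t=17: ready={B,C,D,E,G,H} → run H
t=18: ready={B,C,D,E,G} → run E
t=19: ready={B,C,D,G} → run C
t=20: ready={B,C,D,G} → run C
t=21: ready={B,C,D,G} → run C
t=22: ready={B,D,G} → run G
t=23: ready={B,D,G} → run G
t=24: ready={B,D,G} → run G
t=25: ready={B,D,G} → run G
t=26: ready={B,D,G} → run G
t=27: ready={B,D} → run B
t=28: ready={B,D} → run B
t=29: ready={B,D} → run B
t=30: ready={B,D} → run B
t=31: ready={B,D} → run B
t=32: ready={B,D} → run B
t=33: ready={B,D} → run B
t=34: ready={B,D} → run B
t=35: ready={D} → run D
t=36: ready={D} → run D
t=37: ready={D} → run D
t=38: ready={D} → run D
t=39: ready={D} → run D
t=40: ready={D} → run D
t=41: (idle)
t=42: (idle)
t=43: (idle)
t=44: (idle)
t=45: (idle)
t=46: (idle)
t=47: (idle)
t=48: (idle)
t=49: (idle)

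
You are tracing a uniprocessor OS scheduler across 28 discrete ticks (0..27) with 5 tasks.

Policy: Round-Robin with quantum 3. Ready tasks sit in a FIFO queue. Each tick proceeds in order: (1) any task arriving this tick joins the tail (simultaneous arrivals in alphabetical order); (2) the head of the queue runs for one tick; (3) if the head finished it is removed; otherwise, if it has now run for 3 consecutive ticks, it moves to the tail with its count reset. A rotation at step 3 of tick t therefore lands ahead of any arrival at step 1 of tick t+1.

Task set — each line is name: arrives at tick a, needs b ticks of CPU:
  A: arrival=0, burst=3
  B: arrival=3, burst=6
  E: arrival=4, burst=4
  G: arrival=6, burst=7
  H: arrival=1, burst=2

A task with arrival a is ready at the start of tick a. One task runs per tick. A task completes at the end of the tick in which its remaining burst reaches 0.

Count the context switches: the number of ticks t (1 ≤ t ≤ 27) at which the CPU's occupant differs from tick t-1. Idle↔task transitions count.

context switches = 8

t=0: queue=[A] q_used=0 → run A
t=1: queue=[A,H] q_used=1 → run A
t=2: queue=[A,H] q_used=2 → run A
t=3: queue=[H,B] q_used=0 → run H
t=4: queue=[H,B,E] q_used=1 → run H
t=5: queue=[B,E] q_used=0 → run B
t=6: queue=[B,E,G] q_used=1 → run B
t=7: queue=[B,E,G] q_used=2 → run B
t=8: queue=[E,G,B] q_used=0 → run E
t=9: queue=[E,G,B] q_used=1 → run E
t=10: queue=[E,G,B] q_used=2 → run E
t=11: queue=[G,B,E] q_used=0 → run G
t=12: queue=[G,B,E] q_used=1 → run G
t=13: queue=[G,B,E] q_used=2 → run G
t=14: queue=[B,E,G] q_used=0 → run B
t=15: queue=[B,E,G] q_used=1 → run B
t=16: queue=[B,E,G] q_used=2 → run B
t=17: queue=[E,G] q_used=0 → run E
t=18: queue=[G] q_used=0 → run G
t=19: queue=[G] q_used=1 → run G
t=20: queue=[G] q_used=2 → run G
t=21: queue=[G] q_used=0 → run G
t=22: (idle)
t=23: (idle)
t=24: (idle)
t=25: (idle)
t=26: (idle)
t=27: (idle)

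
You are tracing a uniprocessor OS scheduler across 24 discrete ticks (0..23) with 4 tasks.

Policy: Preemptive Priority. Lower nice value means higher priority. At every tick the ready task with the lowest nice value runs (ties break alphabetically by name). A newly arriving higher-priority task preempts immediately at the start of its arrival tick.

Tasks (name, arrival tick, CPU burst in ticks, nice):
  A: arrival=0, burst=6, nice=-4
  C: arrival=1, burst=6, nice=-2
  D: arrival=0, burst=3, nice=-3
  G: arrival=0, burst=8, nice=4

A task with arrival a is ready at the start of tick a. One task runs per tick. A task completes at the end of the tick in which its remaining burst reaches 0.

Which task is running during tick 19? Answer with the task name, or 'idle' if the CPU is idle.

running at tick 19 = G

t=0: ready={A,D,G} → run A
t=1: ready={A,C,D,G} → run A
t=2: ready={A,C,D,G} → run A
t=3: ready={A,C,D,G} → run A
t=4: ready={A,C,D,G} → run A
t=5: ready={A,C,D,G} → run A
t=6: ready={C,D,G} → run D
t=7: ready={C,D,G} → run D
t=8: ready={C,D,G} → run D
t=9: ready={C,G} → run C
t=10: ready={C,G} → run C
t=11: ready={C,G} → run C
t=12: ready={C,G} → run C
t=13: ready={C,G} → run C
t=14: ready={C,G} → run C
t=15: ready={G} → run G
t=16: ready={G} → run G
t=17: ready={G} → run G
t=18: ready={G} → run G
t=19: ready={G} → run G
t=20: ready={G} → run G
t=21: ready={G} → run G
t=22: ready={G} → run G
t=23: (idle)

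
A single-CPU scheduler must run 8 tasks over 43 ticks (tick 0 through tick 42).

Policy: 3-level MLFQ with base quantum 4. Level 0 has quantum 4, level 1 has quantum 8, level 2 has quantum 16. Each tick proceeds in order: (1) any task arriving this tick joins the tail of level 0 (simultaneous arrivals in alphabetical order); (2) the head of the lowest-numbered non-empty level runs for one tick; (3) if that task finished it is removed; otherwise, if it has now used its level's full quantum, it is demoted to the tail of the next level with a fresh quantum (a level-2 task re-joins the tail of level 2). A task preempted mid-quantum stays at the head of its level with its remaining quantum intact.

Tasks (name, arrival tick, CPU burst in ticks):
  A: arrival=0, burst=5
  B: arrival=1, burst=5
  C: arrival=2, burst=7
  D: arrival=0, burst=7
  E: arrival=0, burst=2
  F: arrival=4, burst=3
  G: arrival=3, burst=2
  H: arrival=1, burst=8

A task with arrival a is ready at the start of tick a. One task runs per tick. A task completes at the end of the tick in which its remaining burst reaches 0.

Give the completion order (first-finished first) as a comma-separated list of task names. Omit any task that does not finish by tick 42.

completion order = E, G, F, A, D, B, H, C

t=0: L0/L1/L2 = ADE/-/- → run A
t=1: L0/L1/L2 = ADEBH/-/- → run A
t=2: L0/L1/L2 = ADEBHC/-/- → run A
t=3: L0/L1/L2 = ADEBHCG/-/- → run A
t=4: L0/L1/L2 = DEBHCGF/A/- → run D
t=5: L0/L1/L2 = DEBHCGF/A/- → run D
t=6: L0/L1/L2 = DEBHCGF/A/- → run D
t=7: L0/L1/L2 = DEBHCGF/A/- → run D
t=8: L0/L1/L2 = EBHCGF/AD/- → run E
t=9: L0/L1/L2 = EBHCGF/AD/- → run E
t=10: L0/L1/L2 = BHCGF/AD/- → run B
t=11: L0/L1/L2 = BHCGF/AD/- → run B
t=12: L0/L1/L2 = BHCGF/AD/- → run B
t=13: L0/L1/L2 = BHCGF/AD/- → run B
t=14: L0/L1/L2 = HCGF/ADB/- → run H
t=15: L0/L1/L2 = HCGF/ADB/- → run H
t=16: L0/L1/L2 = HCGF/ADB/- → run H
t=17: L0/L1/L2 = HCGF/ADB/- → run H
t=18: L0/L1/L2 = CGF/ADBH/- → run C
t=19: L0/L1/L2 = CGF/ADBH/- → run C
t=20: L0/L1/L2 = CGF/ADBH/- → run C
t=21: L0/L1/L2 = CGF/ADBH/- → run C
t=22: L0/L1/L2 = GF/ADBHC/- → run G
t=23: L0/L1/L2 = GF/ADBHC/- → run G
t=24: L0/L1/L2 = F/ADBHC/- → run F
t=25: L0/L1/L2 = F/ADBHC/- → run F
t=26: L0/L1/L2 = F/ADBHC/- → run F
t=27: L0/L1/L2 = -/ADBHC/- → run A
t=28: L0/L1/L2 = -/DBHC/- → run D
t=29: L0/L1/L2 = -/DBHC/- → run D
t=30: L0/L1/L2 = -/DBHC/- → run D
t=31: L0/L1/L2 = -/BHC/- → run B
t=32: L0/L1/L2 = -/HC/- → run H
t=33: L0/L1/L2 = -/HC/- → run H
t=34: L0/L1/L2 = -/HC/- → run H
t=35: L0/L1/L2 = -/HC/- → run H
t=36: L0/L1/L2 = -/C/- → run C
t=37: L0/L1/L2 = -/C/- → run C
t=38: L0/L1/L2 = -/C/- → run C
t=39: (idle)
t=40: (idle)
t=41: (idle)
t=42: (idle)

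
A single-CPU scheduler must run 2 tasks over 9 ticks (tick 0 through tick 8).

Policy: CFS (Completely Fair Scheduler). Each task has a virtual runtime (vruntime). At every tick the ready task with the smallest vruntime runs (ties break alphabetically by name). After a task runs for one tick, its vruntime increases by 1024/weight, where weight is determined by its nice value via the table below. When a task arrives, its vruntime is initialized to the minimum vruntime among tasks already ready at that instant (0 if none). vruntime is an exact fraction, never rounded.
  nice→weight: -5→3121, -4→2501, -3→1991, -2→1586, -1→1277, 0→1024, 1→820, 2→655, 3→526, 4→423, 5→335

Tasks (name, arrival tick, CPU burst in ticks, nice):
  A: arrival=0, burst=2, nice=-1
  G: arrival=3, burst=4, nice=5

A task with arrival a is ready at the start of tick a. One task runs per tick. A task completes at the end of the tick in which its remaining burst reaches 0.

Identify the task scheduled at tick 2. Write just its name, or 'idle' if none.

t=0: vr[A=0] → run A
t=1: vr[A=1024/1277] → run A
t=2: (idle)
t=3: vr[G=0] → run G
t=4: vr[G=1024/335] → run G
t=5: vr[G=2048/335] → run G
t=6: vr[G=3072/335] → run G
t=7: (idle)
t=8: (idle)

running at tick 2 = idle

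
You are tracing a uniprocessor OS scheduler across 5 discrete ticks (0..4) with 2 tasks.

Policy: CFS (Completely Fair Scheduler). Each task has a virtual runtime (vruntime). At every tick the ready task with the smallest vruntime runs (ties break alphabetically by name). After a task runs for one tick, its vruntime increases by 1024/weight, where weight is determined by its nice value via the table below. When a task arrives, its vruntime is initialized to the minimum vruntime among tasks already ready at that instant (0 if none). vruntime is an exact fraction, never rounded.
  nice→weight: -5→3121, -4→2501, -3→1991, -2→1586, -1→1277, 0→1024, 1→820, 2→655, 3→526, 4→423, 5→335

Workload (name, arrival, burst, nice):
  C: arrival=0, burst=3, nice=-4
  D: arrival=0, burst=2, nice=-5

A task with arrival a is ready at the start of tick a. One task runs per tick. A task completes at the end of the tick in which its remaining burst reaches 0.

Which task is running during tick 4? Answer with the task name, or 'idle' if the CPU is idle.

running at tick 4 = C

t=0: vr[C=0 D=0] → run C
t=1: vr[C=1024/2501 D=0] → run D
t=2: vr[C=1024/2501 D=1024/3121] → run D
t=3: vr[C=1024/2501] → run C
t=4: vr[C=2048/2501] → run C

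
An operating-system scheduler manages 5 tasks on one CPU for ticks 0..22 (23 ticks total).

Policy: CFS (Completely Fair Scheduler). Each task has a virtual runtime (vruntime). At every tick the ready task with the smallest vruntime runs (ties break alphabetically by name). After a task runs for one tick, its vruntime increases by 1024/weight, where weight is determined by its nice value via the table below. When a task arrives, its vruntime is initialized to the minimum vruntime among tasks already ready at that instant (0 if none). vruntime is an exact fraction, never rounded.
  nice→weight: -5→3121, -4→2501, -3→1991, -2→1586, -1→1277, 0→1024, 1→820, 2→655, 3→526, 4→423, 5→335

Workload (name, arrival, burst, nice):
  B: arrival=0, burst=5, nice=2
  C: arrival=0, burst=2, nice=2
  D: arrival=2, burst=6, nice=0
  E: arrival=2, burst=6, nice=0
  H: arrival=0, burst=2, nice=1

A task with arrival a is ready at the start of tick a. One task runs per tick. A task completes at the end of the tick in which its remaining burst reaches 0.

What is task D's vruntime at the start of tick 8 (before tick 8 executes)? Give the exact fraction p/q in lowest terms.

vruntime(D, start of tick 8) = 2/1

t=0: vr[B=0 C=0 H=0] → run B
t=1: vr[B=1024/655 C=0 H=0] → run C
t=2: vr[B=1024/655 C=1024/655 D=0 E=0 H=0] → run D
t=3: vr[B=1024/655 C=1024/655 D=1 E=0 H=0] → run E
t=4: vr[B=1024/655 C=1024/655 D=1 E=1 H=0] → run H
t=5: vr[B=1024/655 C=1024/655 D=1 E=1 H=256/205] → run D
t=6: vr[B=1024/655 C=1024/655 D=2 E=1 H=256/205] → run E
t=7: vr[B=1024/655 C=1024/655 D=2 E=2 H=256/205] → run H
t=8: vr[B=1024/655 C=1024/655 D=2 E=2] → run B
t=9: vr[B=2048/655 C=1024/655 D=2 E=2] → run C
t=10: vr[B=2048/655 D=2 E=2] → run D
t=11: vr[B=2048/655 D=3 E=2] → run E
t=12: vr[B=2048/655 D=3 E=3] → run D
t=13: vr[B=2048/655 D=4 E=3] → run E
t=14: vr[B=2048/655 D=4 E=4] → run B
t=15: vr[B=3072/655 D=4 E=4] → run D
t=16: vr[B=3072/655 D=5 E=4] → run E
t=17: vr[B=3072/655 D=5 E=5] → run B
t=18: vr[B=4096/655 D=5 E=5] → run D
t=19: vr[B=4096/655 E=5] → run E
t=20: vr[B=4096/655] → run B
t=21: (idle)
t=22: (idle)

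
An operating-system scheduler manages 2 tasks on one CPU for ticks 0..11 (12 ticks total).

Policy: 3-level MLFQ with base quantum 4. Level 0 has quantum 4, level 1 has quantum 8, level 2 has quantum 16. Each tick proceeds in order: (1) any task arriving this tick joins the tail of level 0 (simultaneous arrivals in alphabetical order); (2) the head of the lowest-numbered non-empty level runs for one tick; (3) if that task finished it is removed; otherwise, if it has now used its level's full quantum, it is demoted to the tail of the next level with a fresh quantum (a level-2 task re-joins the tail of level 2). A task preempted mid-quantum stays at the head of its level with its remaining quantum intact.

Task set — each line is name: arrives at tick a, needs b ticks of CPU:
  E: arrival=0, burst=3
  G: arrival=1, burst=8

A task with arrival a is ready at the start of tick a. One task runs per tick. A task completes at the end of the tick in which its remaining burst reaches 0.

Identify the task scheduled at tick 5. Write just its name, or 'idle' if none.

running at tick 5 = G

t=0: L0/L1/L2 = E/-/- → run E
t=1: L0/L1/L2 = EG/-/- → run E
t=2: L0/L1/L2 = EG/-/- → run E
t=3: L0/L1/L2 = G/-/- → run G
t=4: L0/L1/L2 = G/-/- → run G
t=5: L0/L1/L2 = G/-/- → run G
t=6: L0/L1/L2 = G/-/- → run G
t=7: L0/L1/L2 = -/G/- → run G
t=8: L0/L1/L2 = -/G/- → run G
t=9: L0/L1/L2 = -/G/- → run G
t=10: L0/L1/L2 = -/G/- → run G
t=11: (idle)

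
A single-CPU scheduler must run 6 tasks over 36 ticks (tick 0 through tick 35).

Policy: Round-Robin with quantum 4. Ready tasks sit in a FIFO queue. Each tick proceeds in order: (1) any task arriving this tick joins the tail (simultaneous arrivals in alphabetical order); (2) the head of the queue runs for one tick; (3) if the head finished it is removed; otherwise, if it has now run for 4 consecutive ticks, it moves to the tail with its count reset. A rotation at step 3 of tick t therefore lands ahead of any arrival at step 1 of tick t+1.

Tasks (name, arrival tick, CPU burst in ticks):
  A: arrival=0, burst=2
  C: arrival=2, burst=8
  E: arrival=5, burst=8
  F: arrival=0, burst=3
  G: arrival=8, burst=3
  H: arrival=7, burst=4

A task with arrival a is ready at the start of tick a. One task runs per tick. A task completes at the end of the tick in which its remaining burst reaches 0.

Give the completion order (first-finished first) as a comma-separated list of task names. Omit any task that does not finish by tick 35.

completion order = A, F, H, G, C, E

t=0: queue=[A,F] q_used=0 → run A
t=1: queue=[A,F] q_used=1 → run A
t=2: queue=[F,C] q_used=0 → run F
t=3: queue=[F,C] q_used=1 → run F
t=4: queue=[F,C] q_used=2 → run F
t=5: queue=[C,E] q_used=0 → run C
t=6: queue=[C,E] q_used=1 → run C
t=7: queue=[C,E,H] q_used=2 → run C
t=8: queue=[C,E,H,G] q_used=3 → run C
t=9: queue=[E,H,G,C] q_used=0 → run E
t=10: queue=[E,H,G,C] q_used=1 → run E
t=11: queue=[E,H,G,C] q_used=2 → run E
t=12: queue=[E,H,G,C] q_used=3 → run E
t=13: queue=[H,G,C,E] q_used=0 → run H
t=14: queue=[H,G,C,E] q_used=1 → run H
t=15: queue=[H,G,C,E] q_used=2 → run H
t=16: queue=[H,G,C,E] q_used=3 → run H
t=17: queue=[G,C,E] q_used=0 → run G
t=18: queue=[G,C,E] q_used=1 → run G
t=19: queue=[G,C,E] q_used=2 → run G
t=20: queue=[C,E] q_used=0 → run C
t=21: queue=[C,E] q_used=1 → run C
t=22: queue=[C,E] q_used=2 → run C
t=23: queue=[C,E] q_used=3 → run C
t=24: queue=[E] q_used=0 → run E
t=25: queue=[E] q_used=1 → run E
t=26: queue=[E] q_used=2 → run E
t=27: queue=[E] q_used=3 → run E
t=28: (idle)
t=29: (idle)
t=30: (idle)
t=31: (idle)
t=32: (idle)
t=33: (idle)
t=34: (idle)
t=35: (idle)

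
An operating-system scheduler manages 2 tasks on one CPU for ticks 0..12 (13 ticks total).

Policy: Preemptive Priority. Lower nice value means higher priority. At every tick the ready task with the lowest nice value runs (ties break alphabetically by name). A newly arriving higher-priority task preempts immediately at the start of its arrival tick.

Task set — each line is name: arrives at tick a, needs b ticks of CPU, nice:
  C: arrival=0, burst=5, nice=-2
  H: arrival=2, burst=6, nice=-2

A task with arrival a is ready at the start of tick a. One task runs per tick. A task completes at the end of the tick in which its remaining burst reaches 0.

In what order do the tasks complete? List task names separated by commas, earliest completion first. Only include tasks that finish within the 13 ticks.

completion order = C, H

t=0: ready={C} → run C
t=1: ready={C} → run C
t=2: ready={C,H} → run C
t=3: ready={C,H} → run C
t=4: ready={C,H} → run C
t=5: ready={H} → run H
t=6: ready={H} → run H
t=7: ready={H} → run H
t=8: ready={H} → run H
t=9: ready={H} → run H
t=10: ready={H} → run H
t=11: (idle)
t=12: (idle)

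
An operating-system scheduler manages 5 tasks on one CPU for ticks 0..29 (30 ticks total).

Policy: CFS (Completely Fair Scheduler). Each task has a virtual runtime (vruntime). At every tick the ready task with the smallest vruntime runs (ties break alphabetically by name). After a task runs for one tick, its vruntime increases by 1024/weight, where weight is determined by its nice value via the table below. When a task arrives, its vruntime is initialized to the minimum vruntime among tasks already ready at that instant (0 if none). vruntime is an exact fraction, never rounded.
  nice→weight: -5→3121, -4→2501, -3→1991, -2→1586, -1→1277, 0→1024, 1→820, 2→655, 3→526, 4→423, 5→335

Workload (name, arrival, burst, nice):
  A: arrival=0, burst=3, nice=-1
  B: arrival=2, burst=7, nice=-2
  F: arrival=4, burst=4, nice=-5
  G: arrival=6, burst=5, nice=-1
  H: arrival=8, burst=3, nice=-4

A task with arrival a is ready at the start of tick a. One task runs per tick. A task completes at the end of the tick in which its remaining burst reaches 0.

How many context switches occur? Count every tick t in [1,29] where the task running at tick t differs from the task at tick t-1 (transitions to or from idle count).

t=0: vr[A=0] → run A
t=1: vr[A=1024/1277] → run A
t=2: vr[A=2048/1277 B=2048/1277] → run A
t=3: vr[B=2048/1277] → run B
t=4: vr[B=2277888/1012661 F=2277888/1012661] → run B
t=5: vr[B=2931712/1012661 F=2277888/1012661] → run F
t=6: vr[B=2931712/1012661 F=8146253312/3160514981 G=8146253312/3160514981] → run F
t=7: vr[B=2931712/1012661 F=9183218176/3160514981 G=8146253312/3160514981] → run G
t=8: vr[B=2931712/1012661 F=9183218176/3160514981 G=10680605184/3160514981 H=2931712/1012661] → run B
t=9: vr[B=3585536/1012661 F=9183218176/3160514981 G=10680605184/3160514981 H=2931712/1012661] → run H
t=10: vr[B=3585536/1012661 F=9183218176/3160514981 G=10680605184/3160514981 H=137199616/41519101] → run F
t=11: vr[B=3585536/1012661 F=10220183040/3160514981 G=10680605184/3160514981 H=137199616/41519101] → run F
t=12: vr[B=3585536/1012661 G=10680605184/3160514981 H=137199616/41519101] → run H
t=13: vr[B=3585536/1012661 G=10680605184/3160514981 H=154199040/41519101] → run G
t=14: vr[B=3585536/1012661 G=13214957056/3160514981 H=154199040/41519101] → run B
t=15: vr[B=4239360/1012661 G=13214957056/3160514981 H=154199040/41519101] → run H
t=16: vr[B=4239360/1012661 G=13214957056/3160514981] → run G
t=17: vr[B=4239360/1012661 G=15749308928/3160514981] → run B
t=18: vr[B=4893184/1012661 G=15749308928/3160514981] → run B
t=19: vr[B=5547008/1012661 G=15749308928/3160514981] → run G
t=20: vr[B=5547008/1012661 G=18283660800/3160514981] → run B
t=21: vr[G=18283660800/3160514981] → run G
t=22: (idle)
t=23: (idle)
t=24: (idle)
t=25: (idle)
t=26: (idle)
t=27: (idle)
t=28: (idle)
t=29: (idle)

context switches = 16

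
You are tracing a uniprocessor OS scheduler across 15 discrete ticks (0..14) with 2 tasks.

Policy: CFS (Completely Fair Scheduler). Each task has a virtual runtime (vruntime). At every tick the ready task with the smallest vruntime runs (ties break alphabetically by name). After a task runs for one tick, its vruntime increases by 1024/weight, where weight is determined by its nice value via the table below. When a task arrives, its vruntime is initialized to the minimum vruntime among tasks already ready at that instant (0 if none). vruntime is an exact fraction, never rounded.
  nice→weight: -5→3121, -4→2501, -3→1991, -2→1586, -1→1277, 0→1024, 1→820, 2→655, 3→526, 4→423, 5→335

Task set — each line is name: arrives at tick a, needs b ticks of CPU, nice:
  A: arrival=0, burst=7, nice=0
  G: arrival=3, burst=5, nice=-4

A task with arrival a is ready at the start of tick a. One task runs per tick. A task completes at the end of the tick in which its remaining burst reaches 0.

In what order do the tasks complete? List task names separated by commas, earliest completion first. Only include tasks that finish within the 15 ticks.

t=0: vr[A=0] → run A
t=1: vr[A=1] → run A
t=2: vr[A=2] → run A
t=3: vr[A=3 G=3] → run A
t=4: vr[A=4 G=3] → run G
t=5: vr[A=4 G=8527/2501] → run G
t=6: vr[A=4 G=9551/2501] → run G
t=7: vr[A=4 G=10575/2501] → run A
t=8: vr[A=5 G=10575/2501] → run G
t=9: vr[A=5 G=11599/2501] → run G
t=10: vr[A=5] → run A
t=11: vr[A=6] → run A
t=12: (idle)
t=13: (idle)
t=14: (idle)

completion order = G, A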